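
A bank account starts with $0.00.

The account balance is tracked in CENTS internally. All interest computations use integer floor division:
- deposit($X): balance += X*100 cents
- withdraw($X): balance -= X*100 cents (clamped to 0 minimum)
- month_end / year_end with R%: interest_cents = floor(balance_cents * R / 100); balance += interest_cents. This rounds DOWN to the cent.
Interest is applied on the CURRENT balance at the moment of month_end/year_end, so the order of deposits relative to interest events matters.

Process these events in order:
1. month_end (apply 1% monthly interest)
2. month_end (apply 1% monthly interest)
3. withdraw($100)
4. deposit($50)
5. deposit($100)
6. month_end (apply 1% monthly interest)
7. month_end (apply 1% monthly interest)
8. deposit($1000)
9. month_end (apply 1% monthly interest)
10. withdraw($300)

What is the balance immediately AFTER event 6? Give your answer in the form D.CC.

Answer: 151.50

Derivation:
After 1 (month_end (apply 1% monthly interest)): balance=$0.00 total_interest=$0.00
After 2 (month_end (apply 1% monthly interest)): balance=$0.00 total_interest=$0.00
After 3 (withdraw($100)): balance=$0.00 total_interest=$0.00
After 4 (deposit($50)): balance=$50.00 total_interest=$0.00
After 5 (deposit($100)): balance=$150.00 total_interest=$0.00
After 6 (month_end (apply 1% monthly interest)): balance=$151.50 total_interest=$1.50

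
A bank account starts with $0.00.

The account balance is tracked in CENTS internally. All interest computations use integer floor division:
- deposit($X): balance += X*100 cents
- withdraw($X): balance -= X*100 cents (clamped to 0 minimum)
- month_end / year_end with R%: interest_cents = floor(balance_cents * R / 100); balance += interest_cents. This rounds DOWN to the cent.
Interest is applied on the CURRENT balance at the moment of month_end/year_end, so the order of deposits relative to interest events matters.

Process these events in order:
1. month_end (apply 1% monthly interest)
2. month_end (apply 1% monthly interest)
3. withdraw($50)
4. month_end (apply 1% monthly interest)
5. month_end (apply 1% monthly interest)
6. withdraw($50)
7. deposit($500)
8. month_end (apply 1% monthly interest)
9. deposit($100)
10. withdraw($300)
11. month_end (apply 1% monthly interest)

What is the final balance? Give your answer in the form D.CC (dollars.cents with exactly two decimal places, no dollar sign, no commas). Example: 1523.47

After 1 (month_end (apply 1% monthly interest)): balance=$0.00 total_interest=$0.00
After 2 (month_end (apply 1% monthly interest)): balance=$0.00 total_interest=$0.00
After 3 (withdraw($50)): balance=$0.00 total_interest=$0.00
After 4 (month_end (apply 1% monthly interest)): balance=$0.00 total_interest=$0.00
After 5 (month_end (apply 1% monthly interest)): balance=$0.00 total_interest=$0.00
After 6 (withdraw($50)): balance=$0.00 total_interest=$0.00
After 7 (deposit($500)): balance=$500.00 total_interest=$0.00
After 8 (month_end (apply 1% monthly interest)): balance=$505.00 total_interest=$5.00
After 9 (deposit($100)): balance=$605.00 total_interest=$5.00
After 10 (withdraw($300)): balance=$305.00 total_interest=$5.00
After 11 (month_end (apply 1% monthly interest)): balance=$308.05 total_interest=$8.05

Answer: 308.05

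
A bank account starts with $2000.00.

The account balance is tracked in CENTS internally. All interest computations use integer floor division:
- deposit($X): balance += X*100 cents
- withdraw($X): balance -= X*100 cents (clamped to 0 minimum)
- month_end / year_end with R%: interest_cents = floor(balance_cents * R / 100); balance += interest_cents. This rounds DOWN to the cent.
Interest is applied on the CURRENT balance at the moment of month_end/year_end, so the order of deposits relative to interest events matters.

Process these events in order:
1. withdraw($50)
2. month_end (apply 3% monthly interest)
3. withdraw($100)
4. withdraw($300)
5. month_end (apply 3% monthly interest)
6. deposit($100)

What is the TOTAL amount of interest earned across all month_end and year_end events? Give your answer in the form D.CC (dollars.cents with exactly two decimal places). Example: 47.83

Answer: 106.75

Derivation:
After 1 (withdraw($50)): balance=$1950.00 total_interest=$0.00
After 2 (month_end (apply 3% monthly interest)): balance=$2008.50 total_interest=$58.50
After 3 (withdraw($100)): balance=$1908.50 total_interest=$58.50
After 4 (withdraw($300)): balance=$1608.50 total_interest=$58.50
After 5 (month_end (apply 3% monthly interest)): balance=$1656.75 total_interest=$106.75
After 6 (deposit($100)): balance=$1756.75 total_interest=$106.75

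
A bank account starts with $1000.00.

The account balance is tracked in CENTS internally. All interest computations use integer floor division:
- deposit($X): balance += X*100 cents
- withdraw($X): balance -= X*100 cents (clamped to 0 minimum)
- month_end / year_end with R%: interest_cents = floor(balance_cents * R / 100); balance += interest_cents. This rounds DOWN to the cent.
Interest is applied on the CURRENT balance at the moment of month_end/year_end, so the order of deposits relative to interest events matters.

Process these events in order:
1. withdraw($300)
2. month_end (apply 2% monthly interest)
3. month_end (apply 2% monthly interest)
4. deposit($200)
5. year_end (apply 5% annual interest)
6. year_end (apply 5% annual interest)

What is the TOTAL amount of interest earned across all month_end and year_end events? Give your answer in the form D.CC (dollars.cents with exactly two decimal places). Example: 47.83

After 1 (withdraw($300)): balance=$700.00 total_interest=$0.00
After 2 (month_end (apply 2% monthly interest)): balance=$714.00 total_interest=$14.00
After 3 (month_end (apply 2% monthly interest)): balance=$728.28 total_interest=$28.28
After 4 (deposit($200)): balance=$928.28 total_interest=$28.28
After 5 (year_end (apply 5% annual interest)): balance=$974.69 total_interest=$74.69
After 6 (year_end (apply 5% annual interest)): balance=$1023.42 total_interest=$123.42

Answer: 123.42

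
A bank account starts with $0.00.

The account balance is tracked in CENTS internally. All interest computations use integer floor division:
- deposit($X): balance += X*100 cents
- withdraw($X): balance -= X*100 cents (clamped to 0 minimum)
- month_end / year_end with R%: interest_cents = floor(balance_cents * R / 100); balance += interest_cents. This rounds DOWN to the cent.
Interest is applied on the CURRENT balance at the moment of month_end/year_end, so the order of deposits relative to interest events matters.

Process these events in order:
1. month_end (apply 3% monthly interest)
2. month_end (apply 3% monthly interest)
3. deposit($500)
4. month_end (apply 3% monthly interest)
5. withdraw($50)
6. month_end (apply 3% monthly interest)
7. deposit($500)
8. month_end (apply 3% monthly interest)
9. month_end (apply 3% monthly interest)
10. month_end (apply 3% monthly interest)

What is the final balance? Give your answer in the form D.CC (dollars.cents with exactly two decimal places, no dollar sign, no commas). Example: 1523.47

After 1 (month_end (apply 3% monthly interest)): balance=$0.00 total_interest=$0.00
After 2 (month_end (apply 3% monthly interest)): balance=$0.00 total_interest=$0.00
After 3 (deposit($500)): balance=$500.00 total_interest=$0.00
After 4 (month_end (apply 3% monthly interest)): balance=$515.00 total_interest=$15.00
After 5 (withdraw($50)): balance=$465.00 total_interest=$15.00
After 6 (month_end (apply 3% monthly interest)): balance=$478.95 total_interest=$28.95
After 7 (deposit($500)): balance=$978.95 total_interest=$28.95
After 8 (month_end (apply 3% monthly interest)): balance=$1008.31 total_interest=$58.31
After 9 (month_end (apply 3% monthly interest)): balance=$1038.55 total_interest=$88.55
After 10 (month_end (apply 3% monthly interest)): balance=$1069.70 total_interest=$119.70

Answer: 1069.70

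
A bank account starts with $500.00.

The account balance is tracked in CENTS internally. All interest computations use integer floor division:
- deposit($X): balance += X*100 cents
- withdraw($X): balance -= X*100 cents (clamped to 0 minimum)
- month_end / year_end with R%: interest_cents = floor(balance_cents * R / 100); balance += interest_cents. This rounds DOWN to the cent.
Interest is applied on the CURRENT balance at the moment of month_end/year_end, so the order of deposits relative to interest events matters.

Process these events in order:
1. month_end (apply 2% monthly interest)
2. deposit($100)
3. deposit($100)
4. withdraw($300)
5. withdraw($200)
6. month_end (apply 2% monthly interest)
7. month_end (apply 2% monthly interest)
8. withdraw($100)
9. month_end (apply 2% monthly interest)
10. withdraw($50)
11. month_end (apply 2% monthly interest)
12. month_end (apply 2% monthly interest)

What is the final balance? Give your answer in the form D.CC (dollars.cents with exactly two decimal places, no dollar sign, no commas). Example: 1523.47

Answer: 73.69

Derivation:
After 1 (month_end (apply 2% monthly interest)): balance=$510.00 total_interest=$10.00
After 2 (deposit($100)): balance=$610.00 total_interest=$10.00
After 3 (deposit($100)): balance=$710.00 total_interest=$10.00
After 4 (withdraw($300)): balance=$410.00 total_interest=$10.00
After 5 (withdraw($200)): balance=$210.00 total_interest=$10.00
After 6 (month_end (apply 2% monthly interest)): balance=$214.20 total_interest=$14.20
After 7 (month_end (apply 2% monthly interest)): balance=$218.48 total_interest=$18.48
After 8 (withdraw($100)): balance=$118.48 total_interest=$18.48
After 9 (month_end (apply 2% monthly interest)): balance=$120.84 total_interest=$20.84
After 10 (withdraw($50)): balance=$70.84 total_interest=$20.84
After 11 (month_end (apply 2% monthly interest)): balance=$72.25 total_interest=$22.25
After 12 (month_end (apply 2% monthly interest)): balance=$73.69 total_interest=$23.69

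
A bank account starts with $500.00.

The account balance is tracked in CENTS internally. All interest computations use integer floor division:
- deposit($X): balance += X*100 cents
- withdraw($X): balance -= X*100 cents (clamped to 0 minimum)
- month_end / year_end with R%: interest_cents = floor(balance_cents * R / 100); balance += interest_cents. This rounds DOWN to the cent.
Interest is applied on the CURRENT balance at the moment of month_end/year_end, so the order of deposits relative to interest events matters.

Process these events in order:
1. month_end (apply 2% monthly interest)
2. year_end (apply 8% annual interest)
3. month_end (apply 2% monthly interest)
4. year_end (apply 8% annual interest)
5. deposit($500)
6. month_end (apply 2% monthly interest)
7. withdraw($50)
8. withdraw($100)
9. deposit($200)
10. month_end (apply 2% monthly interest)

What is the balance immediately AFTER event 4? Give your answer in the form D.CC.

Answer: 606.75

Derivation:
After 1 (month_end (apply 2% monthly interest)): balance=$510.00 total_interest=$10.00
After 2 (year_end (apply 8% annual interest)): balance=$550.80 total_interest=$50.80
After 3 (month_end (apply 2% monthly interest)): balance=$561.81 total_interest=$61.81
After 4 (year_end (apply 8% annual interest)): balance=$606.75 total_interest=$106.75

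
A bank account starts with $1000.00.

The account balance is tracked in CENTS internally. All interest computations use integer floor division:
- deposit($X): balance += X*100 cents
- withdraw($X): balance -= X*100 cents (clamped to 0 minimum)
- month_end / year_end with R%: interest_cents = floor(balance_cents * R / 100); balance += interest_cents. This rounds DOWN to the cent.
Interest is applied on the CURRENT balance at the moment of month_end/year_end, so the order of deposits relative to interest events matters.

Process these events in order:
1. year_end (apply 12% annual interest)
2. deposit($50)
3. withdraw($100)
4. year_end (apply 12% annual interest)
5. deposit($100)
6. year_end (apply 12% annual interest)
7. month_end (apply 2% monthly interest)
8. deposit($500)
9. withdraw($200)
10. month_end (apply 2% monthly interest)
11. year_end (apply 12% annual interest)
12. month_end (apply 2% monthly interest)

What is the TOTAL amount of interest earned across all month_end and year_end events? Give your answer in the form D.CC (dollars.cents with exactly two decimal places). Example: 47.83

After 1 (year_end (apply 12% annual interest)): balance=$1120.00 total_interest=$120.00
After 2 (deposit($50)): balance=$1170.00 total_interest=$120.00
After 3 (withdraw($100)): balance=$1070.00 total_interest=$120.00
After 4 (year_end (apply 12% annual interest)): balance=$1198.40 total_interest=$248.40
After 5 (deposit($100)): balance=$1298.40 total_interest=$248.40
After 6 (year_end (apply 12% annual interest)): balance=$1454.20 total_interest=$404.20
After 7 (month_end (apply 2% monthly interest)): balance=$1483.28 total_interest=$433.28
After 8 (deposit($500)): balance=$1983.28 total_interest=$433.28
After 9 (withdraw($200)): balance=$1783.28 total_interest=$433.28
After 10 (month_end (apply 2% monthly interest)): balance=$1818.94 total_interest=$468.94
After 11 (year_end (apply 12% annual interest)): balance=$2037.21 total_interest=$687.21
After 12 (month_end (apply 2% monthly interest)): balance=$2077.95 total_interest=$727.95

Answer: 727.95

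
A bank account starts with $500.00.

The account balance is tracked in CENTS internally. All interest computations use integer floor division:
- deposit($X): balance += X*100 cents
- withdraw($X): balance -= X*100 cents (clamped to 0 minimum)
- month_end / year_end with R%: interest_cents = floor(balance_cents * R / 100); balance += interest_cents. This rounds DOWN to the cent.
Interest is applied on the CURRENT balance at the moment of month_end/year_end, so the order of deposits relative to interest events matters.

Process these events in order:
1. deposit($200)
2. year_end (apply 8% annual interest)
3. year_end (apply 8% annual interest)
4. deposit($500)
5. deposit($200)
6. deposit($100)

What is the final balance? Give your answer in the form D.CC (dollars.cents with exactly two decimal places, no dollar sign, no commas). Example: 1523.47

Answer: 1616.48

Derivation:
After 1 (deposit($200)): balance=$700.00 total_interest=$0.00
After 2 (year_end (apply 8% annual interest)): balance=$756.00 total_interest=$56.00
After 3 (year_end (apply 8% annual interest)): balance=$816.48 total_interest=$116.48
After 4 (deposit($500)): balance=$1316.48 total_interest=$116.48
After 5 (deposit($200)): balance=$1516.48 total_interest=$116.48
After 6 (deposit($100)): balance=$1616.48 total_interest=$116.48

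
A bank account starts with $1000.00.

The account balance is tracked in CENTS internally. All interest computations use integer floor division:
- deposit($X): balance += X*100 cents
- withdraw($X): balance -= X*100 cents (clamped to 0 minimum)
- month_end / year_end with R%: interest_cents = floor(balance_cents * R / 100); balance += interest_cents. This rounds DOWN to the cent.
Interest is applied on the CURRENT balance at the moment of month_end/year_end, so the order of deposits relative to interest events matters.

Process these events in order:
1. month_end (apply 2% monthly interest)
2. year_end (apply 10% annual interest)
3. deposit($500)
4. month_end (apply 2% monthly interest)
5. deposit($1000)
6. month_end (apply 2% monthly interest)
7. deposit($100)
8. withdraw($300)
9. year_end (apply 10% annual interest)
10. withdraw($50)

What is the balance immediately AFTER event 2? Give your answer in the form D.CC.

After 1 (month_end (apply 2% monthly interest)): balance=$1020.00 total_interest=$20.00
After 2 (year_end (apply 10% annual interest)): balance=$1122.00 total_interest=$122.00

Answer: 1122.00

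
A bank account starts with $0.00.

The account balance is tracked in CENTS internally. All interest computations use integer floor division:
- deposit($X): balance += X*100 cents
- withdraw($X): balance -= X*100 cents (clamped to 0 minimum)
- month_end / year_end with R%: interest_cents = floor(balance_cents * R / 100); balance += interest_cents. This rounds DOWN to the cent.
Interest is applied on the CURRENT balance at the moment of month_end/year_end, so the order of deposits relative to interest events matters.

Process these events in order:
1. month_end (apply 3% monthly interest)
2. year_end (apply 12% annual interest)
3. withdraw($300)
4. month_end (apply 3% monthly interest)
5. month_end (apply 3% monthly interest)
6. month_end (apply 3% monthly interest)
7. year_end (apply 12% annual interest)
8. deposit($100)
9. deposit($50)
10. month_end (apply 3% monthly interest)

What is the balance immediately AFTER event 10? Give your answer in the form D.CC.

After 1 (month_end (apply 3% monthly interest)): balance=$0.00 total_interest=$0.00
After 2 (year_end (apply 12% annual interest)): balance=$0.00 total_interest=$0.00
After 3 (withdraw($300)): balance=$0.00 total_interest=$0.00
After 4 (month_end (apply 3% monthly interest)): balance=$0.00 total_interest=$0.00
After 5 (month_end (apply 3% monthly interest)): balance=$0.00 total_interest=$0.00
After 6 (month_end (apply 3% monthly interest)): balance=$0.00 total_interest=$0.00
After 7 (year_end (apply 12% annual interest)): balance=$0.00 total_interest=$0.00
After 8 (deposit($100)): balance=$100.00 total_interest=$0.00
After 9 (deposit($50)): balance=$150.00 total_interest=$0.00
After 10 (month_end (apply 3% monthly interest)): balance=$154.50 total_interest=$4.50

Answer: 154.50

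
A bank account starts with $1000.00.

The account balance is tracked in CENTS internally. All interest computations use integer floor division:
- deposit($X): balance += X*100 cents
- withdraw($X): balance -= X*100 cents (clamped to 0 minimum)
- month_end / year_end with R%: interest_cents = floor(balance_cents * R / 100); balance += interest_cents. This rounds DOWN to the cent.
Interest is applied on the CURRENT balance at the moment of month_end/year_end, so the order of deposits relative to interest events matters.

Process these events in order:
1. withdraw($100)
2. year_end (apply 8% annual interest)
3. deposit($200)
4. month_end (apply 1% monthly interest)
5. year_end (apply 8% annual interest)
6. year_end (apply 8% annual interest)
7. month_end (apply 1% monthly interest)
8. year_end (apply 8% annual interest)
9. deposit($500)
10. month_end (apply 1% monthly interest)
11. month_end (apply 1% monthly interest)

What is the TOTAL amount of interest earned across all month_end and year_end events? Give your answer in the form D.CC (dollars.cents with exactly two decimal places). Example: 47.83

After 1 (withdraw($100)): balance=$900.00 total_interest=$0.00
After 2 (year_end (apply 8% annual interest)): balance=$972.00 total_interest=$72.00
After 3 (deposit($200)): balance=$1172.00 total_interest=$72.00
After 4 (month_end (apply 1% monthly interest)): balance=$1183.72 total_interest=$83.72
After 5 (year_end (apply 8% annual interest)): balance=$1278.41 total_interest=$178.41
After 6 (year_end (apply 8% annual interest)): balance=$1380.68 total_interest=$280.68
After 7 (month_end (apply 1% monthly interest)): balance=$1394.48 total_interest=$294.48
After 8 (year_end (apply 8% annual interest)): balance=$1506.03 total_interest=$406.03
After 9 (deposit($500)): balance=$2006.03 total_interest=$406.03
After 10 (month_end (apply 1% monthly interest)): balance=$2026.09 total_interest=$426.09
After 11 (month_end (apply 1% monthly interest)): balance=$2046.35 total_interest=$446.35

Answer: 446.35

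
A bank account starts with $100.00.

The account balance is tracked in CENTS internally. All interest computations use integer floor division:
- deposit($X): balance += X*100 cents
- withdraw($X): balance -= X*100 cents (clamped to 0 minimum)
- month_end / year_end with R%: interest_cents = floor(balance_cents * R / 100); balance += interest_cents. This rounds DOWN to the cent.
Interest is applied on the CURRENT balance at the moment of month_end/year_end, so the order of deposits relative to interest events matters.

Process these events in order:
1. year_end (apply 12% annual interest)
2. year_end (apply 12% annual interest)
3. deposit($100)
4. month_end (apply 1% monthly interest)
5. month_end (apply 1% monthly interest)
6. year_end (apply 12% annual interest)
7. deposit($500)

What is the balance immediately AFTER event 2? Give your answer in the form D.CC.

After 1 (year_end (apply 12% annual interest)): balance=$112.00 total_interest=$12.00
After 2 (year_end (apply 12% annual interest)): balance=$125.44 total_interest=$25.44

Answer: 125.44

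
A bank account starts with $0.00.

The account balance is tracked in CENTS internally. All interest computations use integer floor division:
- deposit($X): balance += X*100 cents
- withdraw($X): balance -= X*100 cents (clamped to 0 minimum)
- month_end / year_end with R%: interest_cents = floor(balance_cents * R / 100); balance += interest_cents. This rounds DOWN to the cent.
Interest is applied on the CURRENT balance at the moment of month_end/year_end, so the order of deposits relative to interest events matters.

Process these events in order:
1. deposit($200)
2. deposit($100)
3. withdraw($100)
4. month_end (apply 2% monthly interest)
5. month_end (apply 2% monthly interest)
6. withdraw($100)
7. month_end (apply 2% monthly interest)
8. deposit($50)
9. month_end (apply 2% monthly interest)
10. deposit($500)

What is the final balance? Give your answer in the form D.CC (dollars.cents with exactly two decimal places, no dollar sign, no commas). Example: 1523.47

After 1 (deposit($200)): balance=$200.00 total_interest=$0.00
After 2 (deposit($100)): balance=$300.00 total_interest=$0.00
After 3 (withdraw($100)): balance=$200.00 total_interest=$0.00
After 4 (month_end (apply 2% monthly interest)): balance=$204.00 total_interest=$4.00
After 5 (month_end (apply 2% monthly interest)): balance=$208.08 total_interest=$8.08
After 6 (withdraw($100)): balance=$108.08 total_interest=$8.08
After 7 (month_end (apply 2% monthly interest)): balance=$110.24 total_interest=$10.24
After 8 (deposit($50)): balance=$160.24 total_interest=$10.24
After 9 (month_end (apply 2% monthly interest)): balance=$163.44 total_interest=$13.44
After 10 (deposit($500)): balance=$663.44 total_interest=$13.44

Answer: 663.44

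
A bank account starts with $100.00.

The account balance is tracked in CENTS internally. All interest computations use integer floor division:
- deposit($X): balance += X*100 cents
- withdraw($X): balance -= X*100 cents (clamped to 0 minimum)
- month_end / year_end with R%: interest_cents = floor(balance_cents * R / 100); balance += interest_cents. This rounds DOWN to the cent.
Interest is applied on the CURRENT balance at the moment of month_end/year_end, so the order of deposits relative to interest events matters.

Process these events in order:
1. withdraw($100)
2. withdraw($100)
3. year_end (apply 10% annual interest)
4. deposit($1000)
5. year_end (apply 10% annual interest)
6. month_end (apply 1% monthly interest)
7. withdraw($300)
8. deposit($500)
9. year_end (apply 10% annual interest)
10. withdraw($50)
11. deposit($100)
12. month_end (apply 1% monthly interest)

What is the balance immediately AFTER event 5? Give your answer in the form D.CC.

After 1 (withdraw($100)): balance=$0.00 total_interest=$0.00
After 2 (withdraw($100)): balance=$0.00 total_interest=$0.00
After 3 (year_end (apply 10% annual interest)): balance=$0.00 total_interest=$0.00
After 4 (deposit($1000)): balance=$1000.00 total_interest=$0.00
After 5 (year_end (apply 10% annual interest)): balance=$1100.00 total_interest=$100.00

Answer: 1100.00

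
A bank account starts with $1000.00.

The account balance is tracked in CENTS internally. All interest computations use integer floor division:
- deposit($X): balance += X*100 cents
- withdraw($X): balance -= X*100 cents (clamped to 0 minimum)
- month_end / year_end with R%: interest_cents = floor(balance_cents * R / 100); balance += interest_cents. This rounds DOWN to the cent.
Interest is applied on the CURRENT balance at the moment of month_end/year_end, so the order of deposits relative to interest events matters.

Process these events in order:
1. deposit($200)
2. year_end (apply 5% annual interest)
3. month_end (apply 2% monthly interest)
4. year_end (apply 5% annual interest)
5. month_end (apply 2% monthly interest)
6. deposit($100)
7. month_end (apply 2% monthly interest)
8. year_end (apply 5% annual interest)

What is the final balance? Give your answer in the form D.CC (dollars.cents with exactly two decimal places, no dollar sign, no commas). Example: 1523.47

Answer: 1581.25

Derivation:
After 1 (deposit($200)): balance=$1200.00 total_interest=$0.00
After 2 (year_end (apply 5% annual interest)): balance=$1260.00 total_interest=$60.00
After 3 (month_end (apply 2% monthly interest)): balance=$1285.20 total_interest=$85.20
After 4 (year_end (apply 5% annual interest)): balance=$1349.46 total_interest=$149.46
After 5 (month_end (apply 2% monthly interest)): balance=$1376.44 total_interest=$176.44
After 6 (deposit($100)): balance=$1476.44 total_interest=$176.44
After 7 (month_end (apply 2% monthly interest)): balance=$1505.96 total_interest=$205.96
After 8 (year_end (apply 5% annual interest)): balance=$1581.25 total_interest=$281.25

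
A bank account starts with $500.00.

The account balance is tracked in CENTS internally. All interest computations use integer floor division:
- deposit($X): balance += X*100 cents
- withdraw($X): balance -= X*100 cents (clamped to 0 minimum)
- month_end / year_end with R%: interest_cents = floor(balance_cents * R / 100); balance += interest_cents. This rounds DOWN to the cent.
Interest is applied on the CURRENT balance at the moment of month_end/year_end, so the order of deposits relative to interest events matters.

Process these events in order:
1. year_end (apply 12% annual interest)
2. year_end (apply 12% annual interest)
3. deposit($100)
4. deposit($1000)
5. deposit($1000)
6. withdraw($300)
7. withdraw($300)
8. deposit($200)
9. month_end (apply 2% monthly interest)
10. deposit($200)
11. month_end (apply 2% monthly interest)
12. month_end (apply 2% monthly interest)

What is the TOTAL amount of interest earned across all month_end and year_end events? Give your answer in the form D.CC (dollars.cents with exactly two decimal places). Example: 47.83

Answer: 277.71

Derivation:
After 1 (year_end (apply 12% annual interest)): balance=$560.00 total_interest=$60.00
After 2 (year_end (apply 12% annual interest)): balance=$627.20 total_interest=$127.20
After 3 (deposit($100)): balance=$727.20 total_interest=$127.20
After 4 (deposit($1000)): balance=$1727.20 total_interest=$127.20
After 5 (deposit($1000)): balance=$2727.20 total_interest=$127.20
After 6 (withdraw($300)): balance=$2427.20 total_interest=$127.20
After 7 (withdraw($300)): balance=$2127.20 total_interest=$127.20
After 8 (deposit($200)): balance=$2327.20 total_interest=$127.20
After 9 (month_end (apply 2% monthly interest)): balance=$2373.74 total_interest=$173.74
After 10 (deposit($200)): balance=$2573.74 total_interest=$173.74
After 11 (month_end (apply 2% monthly interest)): balance=$2625.21 total_interest=$225.21
After 12 (month_end (apply 2% monthly interest)): balance=$2677.71 total_interest=$277.71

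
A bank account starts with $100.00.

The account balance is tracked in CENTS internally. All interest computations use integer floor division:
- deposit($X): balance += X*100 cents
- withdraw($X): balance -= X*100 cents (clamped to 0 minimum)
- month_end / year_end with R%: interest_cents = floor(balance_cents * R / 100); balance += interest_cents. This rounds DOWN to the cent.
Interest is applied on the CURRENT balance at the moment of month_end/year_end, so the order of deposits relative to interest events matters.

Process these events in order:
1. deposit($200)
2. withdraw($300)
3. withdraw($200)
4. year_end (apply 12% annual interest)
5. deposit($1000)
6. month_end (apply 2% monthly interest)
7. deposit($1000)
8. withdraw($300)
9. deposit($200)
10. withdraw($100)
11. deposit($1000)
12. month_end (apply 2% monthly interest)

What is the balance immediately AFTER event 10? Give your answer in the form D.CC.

After 1 (deposit($200)): balance=$300.00 total_interest=$0.00
After 2 (withdraw($300)): balance=$0.00 total_interest=$0.00
After 3 (withdraw($200)): balance=$0.00 total_interest=$0.00
After 4 (year_end (apply 12% annual interest)): balance=$0.00 total_interest=$0.00
After 5 (deposit($1000)): balance=$1000.00 total_interest=$0.00
After 6 (month_end (apply 2% monthly interest)): balance=$1020.00 total_interest=$20.00
After 7 (deposit($1000)): balance=$2020.00 total_interest=$20.00
After 8 (withdraw($300)): balance=$1720.00 total_interest=$20.00
After 9 (deposit($200)): balance=$1920.00 total_interest=$20.00
After 10 (withdraw($100)): balance=$1820.00 total_interest=$20.00

Answer: 1820.00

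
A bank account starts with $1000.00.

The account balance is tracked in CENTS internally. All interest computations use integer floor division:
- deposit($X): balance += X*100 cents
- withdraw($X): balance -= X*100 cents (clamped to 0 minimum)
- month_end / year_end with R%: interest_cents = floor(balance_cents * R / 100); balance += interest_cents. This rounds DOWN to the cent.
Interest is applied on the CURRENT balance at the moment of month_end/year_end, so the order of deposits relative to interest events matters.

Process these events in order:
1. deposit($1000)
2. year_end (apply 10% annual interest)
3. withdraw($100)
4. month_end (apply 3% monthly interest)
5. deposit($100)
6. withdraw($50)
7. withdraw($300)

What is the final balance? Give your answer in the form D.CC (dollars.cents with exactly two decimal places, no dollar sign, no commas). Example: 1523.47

Answer: 1913.00

Derivation:
After 1 (deposit($1000)): balance=$2000.00 total_interest=$0.00
After 2 (year_end (apply 10% annual interest)): balance=$2200.00 total_interest=$200.00
After 3 (withdraw($100)): balance=$2100.00 total_interest=$200.00
After 4 (month_end (apply 3% monthly interest)): balance=$2163.00 total_interest=$263.00
After 5 (deposit($100)): balance=$2263.00 total_interest=$263.00
After 6 (withdraw($50)): balance=$2213.00 total_interest=$263.00
After 7 (withdraw($300)): balance=$1913.00 total_interest=$263.00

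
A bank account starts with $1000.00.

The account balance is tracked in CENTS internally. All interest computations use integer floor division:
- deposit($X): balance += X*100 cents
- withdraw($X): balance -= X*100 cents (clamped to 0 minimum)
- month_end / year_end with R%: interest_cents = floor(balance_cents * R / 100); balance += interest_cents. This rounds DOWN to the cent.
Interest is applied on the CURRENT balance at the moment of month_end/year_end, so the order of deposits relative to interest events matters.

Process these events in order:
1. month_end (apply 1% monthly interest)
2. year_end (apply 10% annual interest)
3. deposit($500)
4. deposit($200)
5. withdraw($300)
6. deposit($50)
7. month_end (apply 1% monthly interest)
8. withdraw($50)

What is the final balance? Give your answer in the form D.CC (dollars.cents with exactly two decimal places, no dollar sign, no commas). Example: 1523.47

After 1 (month_end (apply 1% monthly interest)): balance=$1010.00 total_interest=$10.00
After 2 (year_end (apply 10% annual interest)): balance=$1111.00 total_interest=$111.00
After 3 (deposit($500)): balance=$1611.00 total_interest=$111.00
After 4 (deposit($200)): balance=$1811.00 total_interest=$111.00
After 5 (withdraw($300)): balance=$1511.00 total_interest=$111.00
After 6 (deposit($50)): balance=$1561.00 total_interest=$111.00
After 7 (month_end (apply 1% monthly interest)): balance=$1576.61 total_interest=$126.61
After 8 (withdraw($50)): balance=$1526.61 total_interest=$126.61

Answer: 1526.61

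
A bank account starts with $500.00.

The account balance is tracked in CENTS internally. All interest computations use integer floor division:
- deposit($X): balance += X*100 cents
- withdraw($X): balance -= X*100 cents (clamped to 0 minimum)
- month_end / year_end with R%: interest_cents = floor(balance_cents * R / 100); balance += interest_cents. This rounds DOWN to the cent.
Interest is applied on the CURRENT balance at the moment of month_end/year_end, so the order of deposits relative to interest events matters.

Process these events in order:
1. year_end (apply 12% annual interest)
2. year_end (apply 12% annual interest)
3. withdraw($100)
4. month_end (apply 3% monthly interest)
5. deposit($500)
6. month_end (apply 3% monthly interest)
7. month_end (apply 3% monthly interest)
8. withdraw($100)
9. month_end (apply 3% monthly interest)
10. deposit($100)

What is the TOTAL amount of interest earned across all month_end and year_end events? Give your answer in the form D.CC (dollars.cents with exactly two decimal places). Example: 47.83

Answer: 236.71

Derivation:
After 1 (year_end (apply 12% annual interest)): balance=$560.00 total_interest=$60.00
After 2 (year_end (apply 12% annual interest)): balance=$627.20 total_interest=$127.20
After 3 (withdraw($100)): balance=$527.20 total_interest=$127.20
After 4 (month_end (apply 3% monthly interest)): balance=$543.01 total_interest=$143.01
After 5 (deposit($500)): balance=$1043.01 total_interest=$143.01
After 6 (month_end (apply 3% monthly interest)): balance=$1074.30 total_interest=$174.30
After 7 (month_end (apply 3% monthly interest)): balance=$1106.52 total_interest=$206.52
After 8 (withdraw($100)): balance=$1006.52 total_interest=$206.52
After 9 (month_end (apply 3% monthly interest)): balance=$1036.71 total_interest=$236.71
After 10 (deposit($100)): balance=$1136.71 total_interest=$236.71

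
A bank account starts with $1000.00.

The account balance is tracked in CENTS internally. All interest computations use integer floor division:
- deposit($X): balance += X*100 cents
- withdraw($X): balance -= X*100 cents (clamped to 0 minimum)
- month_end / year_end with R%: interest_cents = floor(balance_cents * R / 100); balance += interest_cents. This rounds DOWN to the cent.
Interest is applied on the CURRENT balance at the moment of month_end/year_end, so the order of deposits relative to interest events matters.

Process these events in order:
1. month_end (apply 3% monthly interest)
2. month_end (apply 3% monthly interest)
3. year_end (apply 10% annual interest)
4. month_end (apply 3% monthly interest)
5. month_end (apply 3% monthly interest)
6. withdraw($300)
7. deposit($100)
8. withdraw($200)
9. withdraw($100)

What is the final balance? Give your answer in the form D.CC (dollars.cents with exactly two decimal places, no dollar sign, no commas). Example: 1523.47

Answer: 738.04

Derivation:
After 1 (month_end (apply 3% monthly interest)): balance=$1030.00 total_interest=$30.00
After 2 (month_end (apply 3% monthly interest)): balance=$1060.90 total_interest=$60.90
After 3 (year_end (apply 10% annual interest)): balance=$1166.99 total_interest=$166.99
After 4 (month_end (apply 3% monthly interest)): balance=$1201.99 total_interest=$201.99
After 5 (month_end (apply 3% monthly interest)): balance=$1238.04 total_interest=$238.04
After 6 (withdraw($300)): balance=$938.04 total_interest=$238.04
After 7 (deposit($100)): balance=$1038.04 total_interest=$238.04
After 8 (withdraw($200)): balance=$838.04 total_interest=$238.04
After 9 (withdraw($100)): balance=$738.04 total_interest=$238.04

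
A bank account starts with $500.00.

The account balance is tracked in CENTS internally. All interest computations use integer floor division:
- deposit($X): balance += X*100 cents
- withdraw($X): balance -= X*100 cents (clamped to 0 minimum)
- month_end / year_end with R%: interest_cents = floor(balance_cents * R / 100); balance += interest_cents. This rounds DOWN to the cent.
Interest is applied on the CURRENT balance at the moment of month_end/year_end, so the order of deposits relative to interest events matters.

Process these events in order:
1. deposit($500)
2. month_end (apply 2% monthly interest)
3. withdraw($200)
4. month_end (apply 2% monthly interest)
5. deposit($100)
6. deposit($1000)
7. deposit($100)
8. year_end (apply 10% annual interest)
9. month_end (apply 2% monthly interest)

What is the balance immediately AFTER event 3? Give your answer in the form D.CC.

After 1 (deposit($500)): balance=$1000.00 total_interest=$0.00
After 2 (month_end (apply 2% monthly interest)): balance=$1020.00 total_interest=$20.00
After 3 (withdraw($200)): balance=$820.00 total_interest=$20.00

Answer: 820.00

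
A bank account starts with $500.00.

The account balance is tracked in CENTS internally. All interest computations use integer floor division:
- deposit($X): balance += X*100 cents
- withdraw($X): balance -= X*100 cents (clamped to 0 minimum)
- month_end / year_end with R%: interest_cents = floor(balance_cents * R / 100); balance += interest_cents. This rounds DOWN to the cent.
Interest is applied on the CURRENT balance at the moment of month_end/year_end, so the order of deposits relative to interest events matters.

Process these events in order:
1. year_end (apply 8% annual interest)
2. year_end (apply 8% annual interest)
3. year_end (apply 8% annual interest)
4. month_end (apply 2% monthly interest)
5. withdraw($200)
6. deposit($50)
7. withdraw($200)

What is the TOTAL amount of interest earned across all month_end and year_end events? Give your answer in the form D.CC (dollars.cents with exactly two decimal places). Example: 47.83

After 1 (year_end (apply 8% annual interest)): balance=$540.00 total_interest=$40.00
After 2 (year_end (apply 8% annual interest)): balance=$583.20 total_interest=$83.20
After 3 (year_end (apply 8% annual interest)): balance=$629.85 total_interest=$129.85
After 4 (month_end (apply 2% monthly interest)): balance=$642.44 total_interest=$142.44
After 5 (withdraw($200)): balance=$442.44 total_interest=$142.44
After 6 (deposit($50)): balance=$492.44 total_interest=$142.44
After 7 (withdraw($200)): balance=$292.44 total_interest=$142.44

Answer: 142.44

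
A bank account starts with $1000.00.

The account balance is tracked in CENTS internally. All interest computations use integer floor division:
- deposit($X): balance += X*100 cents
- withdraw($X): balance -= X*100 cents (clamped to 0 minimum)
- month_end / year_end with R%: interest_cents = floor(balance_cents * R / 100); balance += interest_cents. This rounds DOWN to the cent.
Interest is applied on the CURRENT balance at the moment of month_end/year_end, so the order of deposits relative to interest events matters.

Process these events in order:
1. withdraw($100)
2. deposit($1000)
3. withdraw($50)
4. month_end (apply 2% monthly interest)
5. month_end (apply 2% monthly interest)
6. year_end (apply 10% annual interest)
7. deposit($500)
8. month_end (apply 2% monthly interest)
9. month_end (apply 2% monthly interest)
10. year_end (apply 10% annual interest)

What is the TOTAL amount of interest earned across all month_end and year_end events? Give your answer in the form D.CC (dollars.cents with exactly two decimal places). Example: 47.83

After 1 (withdraw($100)): balance=$900.00 total_interest=$0.00
After 2 (deposit($1000)): balance=$1900.00 total_interest=$0.00
After 3 (withdraw($50)): balance=$1850.00 total_interest=$0.00
After 4 (month_end (apply 2% monthly interest)): balance=$1887.00 total_interest=$37.00
After 5 (month_end (apply 2% monthly interest)): balance=$1924.74 total_interest=$74.74
After 6 (year_end (apply 10% annual interest)): balance=$2117.21 total_interest=$267.21
After 7 (deposit($500)): balance=$2617.21 total_interest=$267.21
After 8 (month_end (apply 2% monthly interest)): balance=$2669.55 total_interest=$319.55
After 9 (month_end (apply 2% monthly interest)): balance=$2722.94 total_interest=$372.94
After 10 (year_end (apply 10% annual interest)): balance=$2995.23 total_interest=$645.23

Answer: 645.23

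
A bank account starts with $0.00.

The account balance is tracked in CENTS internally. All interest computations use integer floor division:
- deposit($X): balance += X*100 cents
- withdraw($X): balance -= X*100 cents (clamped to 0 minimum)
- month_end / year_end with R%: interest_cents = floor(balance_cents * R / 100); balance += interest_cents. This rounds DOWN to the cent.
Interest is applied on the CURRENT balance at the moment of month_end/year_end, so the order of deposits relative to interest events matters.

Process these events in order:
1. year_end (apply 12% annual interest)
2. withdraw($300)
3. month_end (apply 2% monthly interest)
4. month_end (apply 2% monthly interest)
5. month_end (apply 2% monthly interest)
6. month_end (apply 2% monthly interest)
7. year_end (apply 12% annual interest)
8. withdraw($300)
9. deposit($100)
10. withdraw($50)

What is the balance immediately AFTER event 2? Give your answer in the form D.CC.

Answer: 0.00

Derivation:
After 1 (year_end (apply 12% annual interest)): balance=$0.00 total_interest=$0.00
After 2 (withdraw($300)): balance=$0.00 total_interest=$0.00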